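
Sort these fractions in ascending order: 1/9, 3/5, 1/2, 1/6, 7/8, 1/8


Convert to decimal for comparison:
  1/9 = 0.1111
  3/5 = 0.6
  1/2 = 0.5
  1/6 = 0.1667
  7/8 = 0.875
  1/8 = 0.125
Decimals in increasing order: 0.1111 < 0.125 < 0.1667 < 0.5 < 0.6 < 0.875
Writing each back as its fraction gives the sorted order.
Final answer: 1/9, 1/8, 1/6, 1/2, 3/5, 7/8


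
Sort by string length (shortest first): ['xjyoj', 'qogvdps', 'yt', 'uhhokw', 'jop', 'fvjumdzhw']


Compute lengths:
  'xjyoj' has length 5
  'qogvdps' has length 7
  'yt' has length 2
  'uhhokw' has length 6
  'jop' has length 3
  'fvjumdzhw' has length 9
Lengths in increasing order: 2 < 3 < 5 < 6 < 7 < 9
Listing the words in that order gives the answer.
Final answer: ['yt', 'jop', 'xjyoj', 'uhhokw', 'qogvdps', 'fvjumdzhw']


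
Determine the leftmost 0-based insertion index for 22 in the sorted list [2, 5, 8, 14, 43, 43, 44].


List is sorted: [2, 5, 8, 14, 43, 43, 44]
We need the leftmost position where 22 can be inserted, i.e. the first index whose element is >= 22 (or the end of the list if none is).
Binary search with low=0, high=7 (0-based indices):
  low=0, high=7, mid=3: a[3]=14 < 22, so low = 4
  low=4, high=7, mid=5: a[5]=43 >= 22, so high = 5
  low=4, high=5, mid=4: a[4]=43 >= 22, so high = 4
Now low = high = 4, so the insertion index is 4.
Final answer: 4


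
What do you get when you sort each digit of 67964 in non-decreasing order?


The number 67964 has digits: 6, 7, 9, 6, 4
Sorted: 4, 6, 6, 7, 9
Joining the sorted digits gives the result.
Final answer: 46679


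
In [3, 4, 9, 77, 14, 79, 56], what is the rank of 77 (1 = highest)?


Sort descending: [79, 77, 56, 14, 9, 4, 3]
Find 77 in the sorted list.
77 is at position 2.
Final answer: 2


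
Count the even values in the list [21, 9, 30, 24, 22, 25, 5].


Check each element:
  21 is odd
  9 is odd
  30 is even
  24 is even
  22 is even
  25 is odd
  5 is odd
Evens: [30, 24, 22]
Count of evens = 3
Final answer: 3


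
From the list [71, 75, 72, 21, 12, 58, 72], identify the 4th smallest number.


Sort ascending: [12, 21, 58, 71, 72, 72, 75]
The 4th element (1-indexed) is at index 3.
Value = 71
Final answer: 71


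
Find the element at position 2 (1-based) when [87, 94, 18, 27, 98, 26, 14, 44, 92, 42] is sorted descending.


Sort descending: [98, 94, 92, 87, 44, 42, 27, 26, 18, 14]
The 2nd element (1-indexed) is at index 1.
Value = 94
Final answer: 94


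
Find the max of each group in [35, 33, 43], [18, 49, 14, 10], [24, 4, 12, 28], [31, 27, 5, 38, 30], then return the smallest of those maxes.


Find max of each group:
  Group 1: [35, 33, 43] -> max = 43
  Group 2: [18, 49, 14, 10] -> max = 49
  Group 3: [24, 4, 12, 28] -> max = 28
  Group 4: [31, 27, 5, 38, 30] -> max = 38
Maxes: [43, 49, 28, 38]
Minimum of maxes = 28
Final answer: 28


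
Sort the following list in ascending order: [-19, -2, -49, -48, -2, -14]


Original list: [-19, -2, -49, -48, -2, -14]
Repeatedly take the smallest remaining element:
  Remaining [-19, -2, -49, -48, -2, -14] -> smallest is -49
  Remaining [-19, -2, -48, -2, -14] -> smallest is -48
  Remaining [-19, -2, -2, -14] -> smallest is -19
  Remaining [-2, -2, -14] -> smallest is -14
  Remaining [-2, -2] -> smallest is -2
  Remaining [-2] -> smallest is -2
Collecting the picks in order gives the sorted list.
Final answer: [-49, -48, -19, -14, -2, -2]


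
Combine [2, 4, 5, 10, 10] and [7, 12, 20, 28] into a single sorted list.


List A: [2, 4, 5, 10, 10]
List B: [7, 12, 20, 28]
Repeatedly compare the front elements and take the smaller:
  2 vs 7 -> take 2
  4 vs 7 -> take 4
  5 vs 7 -> take 5
  10 vs 7 -> take 7
  10 vs 12 -> take 10
  10 vs 12 -> take 10
  A is exhausted; append the rest of B: [12, 20, 28]
Final answer: [2, 4, 5, 7, 10, 10, 12, 20, 28]


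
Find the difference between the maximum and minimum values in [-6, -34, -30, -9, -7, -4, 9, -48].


Maximum value: 9
Minimum value: -48
Range = 9 - (-48) = 57
Final answer: 57


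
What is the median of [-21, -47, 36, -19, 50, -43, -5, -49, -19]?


First, sort the list: [-49, -47, -43, -21, -19, -19, -5, 36, 50]
The list has 9 elements (odd count).
The middle index is 4 (0-based), and the element there is -19.
Final answer: -19


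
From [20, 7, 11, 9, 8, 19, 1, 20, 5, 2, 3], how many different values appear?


List all unique values:
Distinct values: [1, 2, 3, 5, 7, 8, 9, 11, 19, 20]
Count = 10
Final answer: 10


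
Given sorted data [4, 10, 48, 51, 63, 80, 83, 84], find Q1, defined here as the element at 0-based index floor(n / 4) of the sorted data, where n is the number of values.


The list has n = 8 elements.
Q1 index = floor(8 / 4) = floor(2) = 2
Counting from index 0 in the sorted data, the element at index 2 is 48.
Final answer: 48


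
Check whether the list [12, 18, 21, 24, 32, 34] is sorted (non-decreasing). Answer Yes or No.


Check consecutive pairs:
  12 <= 18? True
  18 <= 21? True
  21 <= 24? True
  24 <= 32? True
  32 <= 34? True
Every consecutive pair is in order, so the list is non-decreasing.
Final answer: Yes


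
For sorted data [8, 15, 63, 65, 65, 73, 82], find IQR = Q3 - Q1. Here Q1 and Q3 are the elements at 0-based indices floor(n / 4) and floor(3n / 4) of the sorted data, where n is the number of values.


The data has n = 7 elements.
Q1 index = floor(7 / 4) = floor(1.75) = 1; Q3 index = floor(3 * 7 / 4) = floor(5.25) = 5
Q1 = element at index 1 = 15
Q3 = element at index 5 = 73
IQR = 73 - 15 = 58
Final answer: 58


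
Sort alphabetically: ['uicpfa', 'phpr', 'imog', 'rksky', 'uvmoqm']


Compare strings character by character (the first differing letter decides):
  'imog' < 'phpr' since 'i' < 'p' at position 1
  'phpr' < 'rksky' since 'p' < 'r' at position 1
  'rksky' < 'uicpfa' since 'r' < 'u' at position 1
  'uicpfa' < 'uvmoqm' since 'i' < 'v' at position 2
Chaining these comparisons gives the alphabetical order.
Final answer: ['imog', 'phpr', 'rksky', 'uicpfa', 'uvmoqm']


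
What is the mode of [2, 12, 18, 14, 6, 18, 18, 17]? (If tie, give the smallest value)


Count the frequency of each value:
  2 appears 1 time(s)
  6 appears 1 time(s)
  12 appears 1 time(s)
  14 appears 1 time(s)
  17 appears 1 time(s)
  18 appears 3 time(s)
Maximum frequency is 3.
Only 18 reaches that frequency, so it is the mode.
Final answer: 18


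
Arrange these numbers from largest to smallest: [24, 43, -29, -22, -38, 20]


Original list: [24, 43, -29, -22, -38, 20]
Repeatedly take the largest remaining element:
  Remaining [24, 43, -29, -22, -38, 20] -> largest is 43
  Remaining [24, -29, -22, -38, 20] -> largest is 24
  Remaining [-29, -22, -38, 20] -> largest is 20
  Remaining [-29, -22, -38] -> largest is -22
  Remaining [-29, -38] -> largest is -29
  Remaining [-38] -> largest is -38
Collecting the picks in order gives the descending list.
Final answer: [43, 24, 20, -22, -29, -38]


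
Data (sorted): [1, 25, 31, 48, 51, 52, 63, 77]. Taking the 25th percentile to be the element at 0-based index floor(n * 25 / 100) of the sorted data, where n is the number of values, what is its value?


The dataset has n = 8 elements.
Index = floor(8 * 25 / 100) = floor(200 / 100) = floor(2) = 2
Counting from index 0 in the sorted data, the element at index 2 is 31.
Final answer: 31


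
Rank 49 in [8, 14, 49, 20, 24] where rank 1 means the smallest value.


Sort ascending: [8, 14, 20, 24, 49]
Find 49 in the sorted list.
49 is at position 5 (1-indexed).
Final answer: 5


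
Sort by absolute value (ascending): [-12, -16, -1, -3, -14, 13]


Compute absolute values:
  |-12| = 12
  |-16| = 16
  |-1| = 1
  |-3| = 3
  |-14| = 14
  |13| = 13
Absolute values in increasing order: 1 < 3 < 12 < 13 < 14 < 16
Listing the original numbers in that order gives the answer.
Final answer: [-1, -3, -12, 13, -14, -16]


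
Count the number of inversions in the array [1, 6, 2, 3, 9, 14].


For each element, count the later elements that are smaller than it:
  1 (index 0): smaller elements after it = [] -> 0
  6 (index 1): smaller elements after it = [2, 3] -> 2
  2 (index 2): smaller elements after it = [] -> 0
  3 (index 3): smaller elements after it = [] -> 0
  9 (index 4): smaller elements after it = [] -> 0
Total inversions = 0 + 2 + 0 + 0 + 0 = 2
Final answer: 2


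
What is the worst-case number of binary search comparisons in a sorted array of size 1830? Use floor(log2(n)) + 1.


Binary search halves the search space each step.
Maximum comparisons = floor(log2(1830)) + 1
log2(1830) = 10.8376
floor(log2(1830)) = 10, so 10 + 1 = 11
Final answer: 11


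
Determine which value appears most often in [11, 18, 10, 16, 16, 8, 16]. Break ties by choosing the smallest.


Count the frequency of each value:
  8 appears 1 time(s)
  10 appears 1 time(s)
  11 appears 1 time(s)
  16 appears 3 time(s)
  18 appears 1 time(s)
Maximum frequency is 3.
Only 16 reaches that frequency, so it is the mode.
Final answer: 16


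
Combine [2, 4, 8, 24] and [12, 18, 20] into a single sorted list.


List A: [2, 4, 8, 24]
List B: [12, 18, 20]
Repeatedly compare the front elements and take the smaller:
  2 vs 12 -> take 2
  4 vs 12 -> take 4
  8 vs 12 -> take 8
  24 vs 12 -> take 12
  24 vs 18 -> take 18
  24 vs 20 -> take 20
  B is exhausted; append the rest of A: [24]
Final answer: [2, 4, 8, 12, 18, 20, 24]


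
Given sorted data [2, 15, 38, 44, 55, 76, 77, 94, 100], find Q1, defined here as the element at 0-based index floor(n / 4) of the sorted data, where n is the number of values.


The list has n = 9 elements.
Q1 index = floor(9 / 4) = floor(2.25) = 2
Counting from index 0 in the sorted data, the element at index 2 is 38.
Final answer: 38


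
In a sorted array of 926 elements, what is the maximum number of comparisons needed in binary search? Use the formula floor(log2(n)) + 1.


Binary search halves the search space each step.
Maximum comparisons = floor(log2(926)) + 1
log2(926) = 9.8549
floor(log2(926)) = 9, so 9 + 1 = 10
Final answer: 10


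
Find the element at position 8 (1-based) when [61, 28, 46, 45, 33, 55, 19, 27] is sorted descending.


Sort descending: [61, 55, 46, 45, 33, 28, 27, 19]
The 8th element (1-indexed) is at index 7.
Value = 19
Final answer: 19


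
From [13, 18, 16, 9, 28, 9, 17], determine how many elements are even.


Check each element:
  13 is odd
  18 is even
  16 is even
  9 is odd
  28 is even
  9 is odd
  17 is odd
Evens: [18, 16, 28]
Count of evens = 3
Final answer: 3


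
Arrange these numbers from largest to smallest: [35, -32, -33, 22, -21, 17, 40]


Original list: [35, -32, -33, 22, -21, 17, 40]
Repeatedly take the largest remaining element:
  Remaining [35, -32, -33, 22, -21, 17, 40] -> largest is 40
  Remaining [35, -32, -33, 22, -21, 17] -> largest is 35
  Remaining [-32, -33, 22, -21, 17] -> largest is 22
  Remaining [-32, -33, -21, 17] -> largest is 17
  Remaining [-32, -33, -21] -> largest is -21
  Remaining [-32, -33] -> largest is -32
  Remaining [-33] -> largest is -33
Collecting the picks in order gives the descending list.
Final answer: [40, 35, 22, 17, -21, -32, -33]


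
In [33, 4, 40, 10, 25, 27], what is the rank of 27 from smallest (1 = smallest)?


Sort ascending: [4, 10, 25, 27, 33, 40]
Find 27 in the sorted list.
27 is at position 4 (1-indexed).
Final answer: 4


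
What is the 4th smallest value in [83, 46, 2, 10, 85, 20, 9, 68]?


Sort ascending: [2, 9, 10, 20, 46, 68, 83, 85]
The 4th element (1-indexed) is at index 3.
Value = 20
Final answer: 20


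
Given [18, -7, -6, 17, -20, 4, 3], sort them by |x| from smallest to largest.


Compute absolute values:
  |18| = 18
  |-7| = 7
  |-6| = 6
  |17| = 17
  |-20| = 20
  |4| = 4
  |3| = 3
Absolute values in increasing order: 3 < 4 < 6 < 7 < 17 < 18 < 20
Listing the original numbers in that order gives the answer.
Final answer: [3, 4, -6, -7, 17, 18, -20]


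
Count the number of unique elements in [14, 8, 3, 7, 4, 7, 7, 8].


List all unique values:
Distinct values: [3, 4, 7, 8, 14]
Count = 5
Final answer: 5


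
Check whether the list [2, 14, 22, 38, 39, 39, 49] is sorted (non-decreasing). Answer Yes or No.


Check consecutive pairs:
  2 <= 14? True
  14 <= 22? True
  22 <= 38? True
  38 <= 39? True
  39 <= 39? True
  39 <= 49? True
Every consecutive pair is in order, so the list is non-decreasing.
Final answer: Yes


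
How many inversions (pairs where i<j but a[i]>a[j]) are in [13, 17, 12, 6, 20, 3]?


For each element, count the later elements that are smaller than it:
  13 (index 0): smaller elements after it = [12, 6, 3] -> 3
  17 (index 1): smaller elements after it = [12, 6, 3] -> 3
  12 (index 2): smaller elements after it = [6, 3] -> 2
  6 (index 3): smaller elements after it = [3] -> 1
  20 (index 4): smaller elements after it = [3] -> 1
Total inversions = 3 + 3 + 2 + 1 + 1 = 10
Final answer: 10


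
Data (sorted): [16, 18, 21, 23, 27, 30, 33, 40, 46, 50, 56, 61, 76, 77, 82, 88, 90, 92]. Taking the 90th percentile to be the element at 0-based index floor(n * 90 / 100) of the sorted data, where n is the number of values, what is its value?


The dataset has n = 18 elements.
Index = floor(18 * 90 / 100) = floor(1620 / 100) = floor(16.2) = 16
Counting from index 0 in the sorted data, the element at index 16 is 90.
Final answer: 90


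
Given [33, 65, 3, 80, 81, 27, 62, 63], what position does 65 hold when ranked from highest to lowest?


Sort descending: [81, 80, 65, 63, 62, 33, 27, 3]
Find 65 in the sorted list.
65 is at position 3.
Final answer: 3


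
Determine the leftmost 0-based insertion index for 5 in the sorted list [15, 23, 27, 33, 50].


List is sorted: [15, 23, 27, 33, 50]
We need the leftmost position where 5 can be inserted, i.e. the first index whose element is >= 5 (or the end of the list if none is).
Binary search with low=0, high=5 (0-based indices):
  low=0, high=5, mid=2: a[2]=27 >= 5, so high = 2
  low=0, high=2, mid=1: a[1]=23 >= 5, so high = 1
  low=0, high=1, mid=0: a[0]=15 >= 5, so high = 0
Now low = high = 0, so the insertion index is 0.
Final answer: 0


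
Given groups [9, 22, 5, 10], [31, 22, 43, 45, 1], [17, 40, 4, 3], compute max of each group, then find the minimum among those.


Find max of each group:
  Group 1: [9, 22, 5, 10] -> max = 22
  Group 2: [31, 22, 43, 45, 1] -> max = 45
  Group 3: [17, 40, 4, 3] -> max = 40
Maxes: [22, 45, 40]
Minimum of maxes = 22
Final answer: 22


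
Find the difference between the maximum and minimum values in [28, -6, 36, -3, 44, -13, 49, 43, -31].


Maximum value: 49
Minimum value: -31
Range = 49 - (-31) = 80
Final answer: 80


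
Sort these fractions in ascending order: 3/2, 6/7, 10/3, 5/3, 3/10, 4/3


Convert to decimal for comparison:
  3/2 = 1.5
  6/7 = 0.8571
  10/3 = 3.3333
  5/3 = 1.6667
  3/10 = 0.3
  4/3 = 1.3333
Decimals in increasing order: 0.3 < 0.8571 < 1.3333 < 1.5 < 1.6667 < 3.3333
Writing each back as its fraction gives the sorted order.
Final answer: 3/10, 6/7, 4/3, 3/2, 5/3, 10/3


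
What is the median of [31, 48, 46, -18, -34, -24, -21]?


First, sort the list: [-34, -24, -21, -18, 31, 46, 48]
The list has 7 elements (odd count).
The middle index is 3 (0-based), and the element there is -18.
Final answer: -18


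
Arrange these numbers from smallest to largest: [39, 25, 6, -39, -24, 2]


Original list: [39, 25, 6, -39, -24, 2]
Repeatedly take the smallest remaining element:
  Remaining [39, 25, 6, -39, -24, 2] -> smallest is -39
  Remaining [39, 25, 6, -24, 2] -> smallest is -24
  Remaining [39, 25, 6, 2] -> smallest is 2
  Remaining [39, 25, 6] -> smallest is 6
  Remaining [39, 25] -> smallest is 25
  Remaining [39] -> smallest is 39
Collecting the picks in order gives the sorted list.
Final answer: [-39, -24, 2, 6, 25, 39]


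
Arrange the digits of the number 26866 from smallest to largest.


The number 26866 has digits: 2, 6, 8, 6, 6
Sorted: 2, 6, 6, 6, 8
Joining the sorted digits gives the result.
Final answer: 26668


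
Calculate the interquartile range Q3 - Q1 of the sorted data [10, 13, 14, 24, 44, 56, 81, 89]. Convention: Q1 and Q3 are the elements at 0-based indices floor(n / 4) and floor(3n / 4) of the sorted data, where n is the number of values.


The data has n = 8 elements.
Q1 index = floor(8 / 4) = floor(2) = 2; Q3 index = floor(3 * 8 / 4) = floor(6) = 6
Q1 = element at index 2 = 14
Q3 = element at index 6 = 81
IQR = 81 - 14 = 67
Final answer: 67


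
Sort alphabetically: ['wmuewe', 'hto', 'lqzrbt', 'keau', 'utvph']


Compare strings character by character (the first differing letter decides):
  'hto' < 'keau' since 'h' < 'k' at position 1
  'keau' < 'lqzrbt' since 'k' < 'l' at position 1
  'lqzrbt' < 'utvph' since 'l' < 'u' at position 1
  'utvph' < 'wmuewe' since 'u' < 'w' at position 1
Chaining these comparisons gives the alphabetical order.
Final answer: ['hto', 'keau', 'lqzrbt', 'utvph', 'wmuewe']


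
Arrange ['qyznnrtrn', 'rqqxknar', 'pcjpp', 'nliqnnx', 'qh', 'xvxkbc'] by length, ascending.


Compute lengths:
  'qyznnrtrn' has length 9
  'rqqxknar' has length 8
  'pcjpp' has length 5
  'nliqnnx' has length 7
  'qh' has length 2
  'xvxkbc' has length 6
Lengths in increasing order: 2 < 5 < 6 < 7 < 8 < 9
Listing the words in that order gives the answer.
Final answer: ['qh', 'pcjpp', 'xvxkbc', 'nliqnnx', 'rqqxknar', 'qyznnrtrn']


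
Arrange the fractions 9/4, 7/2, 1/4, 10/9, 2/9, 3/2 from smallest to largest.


Convert to decimal for comparison:
  9/4 = 2.25
  7/2 = 3.5
  1/4 = 0.25
  10/9 = 1.1111
  2/9 = 0.2222
  3/2 = 1.5
Decimals in increasing order: 0.2222 < 0.25 < 1.1111 < 1.5 < 2.25 < 3.5
Writing each back as its fraction gives the sorted order.
Final answer: 2/9, 1/4, 10/9, 3/2, 9/4, 7/2


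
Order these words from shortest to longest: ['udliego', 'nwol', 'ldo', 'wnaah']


Compute lengths:
  'udliego' has length 7
  'nwol' has length 4
  'ldo' has length 3
  'wnaah' has length 5
Lengths in increasing order: 3 < 4 < 5 < 7
Listing the words in that order gives the answer.
Final answer: ['ldo', 'nwol', 'wnaah', 'udliego']


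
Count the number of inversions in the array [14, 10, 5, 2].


For each element, count the later elements that are smaller than it:
  14 (index 0): smaller elements after it = [10, 5, 2] -> 3
  10 (index 1): smaller elements after it = [5, 2] -> 2
  5 (index 2): smaller elements after it = [2] -> 1
Total inversions = 3 + 2 + 1 = 6
Final answer: 6


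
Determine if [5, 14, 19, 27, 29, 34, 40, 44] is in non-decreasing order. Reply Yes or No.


Check consecutive pairs:
  5 <= 14? True
  14 <= 19? True
  19 <= 27? True
  27 <= 29? True
  29 <= 34? True
  34 <= 40? True
  40 <= 44? True
Every consecutive pair is in order, so the list is non-decreasing.
Final answer: Yes


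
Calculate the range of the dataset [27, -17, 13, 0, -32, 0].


Maximum value: 27
Minimum value: -32
Range = 27 - (-32) = 59
Final answer: 59


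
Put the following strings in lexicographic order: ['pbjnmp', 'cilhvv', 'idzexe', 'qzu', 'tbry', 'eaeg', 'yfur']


Compare strings character by character (the first differing letter decides):
  'cilhvv' < 'eaeg' since 'c' < 'e' at position 1
  'eaeg' < 'idzexe' since 'e' < 'i' at position 1
  'idzexe' < 'pbjnmp' since 'i' < 'p' at position 1
  'pbjnmp' < 'qzu' since 'p' < 'q' at position 1
  'qzu' < 'tbry' since 'q' < 't' at position 1
  'tbry' < 'yfur' since 't' < 'y' at position 1
Chaining these comparisons gives the alphabetical order.
Final answer: ['cilhvv', 'eaeg', 'idzexe', 'pbjnmp', 'qzu', 'tbry', 'yfur']


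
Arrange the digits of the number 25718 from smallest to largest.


The number 25718 has digits: 2, 5, 7, 1, 8
Sorted: 1, 2, 5, 7, 8
Joining the sorted digits gives the result.
Final answer: 12578


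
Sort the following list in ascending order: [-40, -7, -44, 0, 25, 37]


Original list: [-40, -7, -44, 0, 25, 37]
Repeatedly take the smallest remaining element:
  Remaining [-40, -7, -44, 0, 25, 37] -> smallest is -44
  Remaining [-40, -7, 0, 25, 37] -> smallest is -40
  Remaining [-7, 0, 25, 37] -> smallest is -7
  Remaining [0, 25, 37] -> smallest is 0
  Remaining [25, 37] -> smallest is 25
  Remaining [37] -> smallest is 37
Collecting the picks in order gives the sorted list.
Final answer: [-44, -40, -7, 0, 25, 37]


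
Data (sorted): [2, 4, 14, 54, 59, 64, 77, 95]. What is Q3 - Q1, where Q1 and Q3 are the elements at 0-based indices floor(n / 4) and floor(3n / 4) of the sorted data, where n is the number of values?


The data has n = 8 elements.
Q1 index = floor(8 / 4) = floor(2) = 2; Q3 index = floor(3 * 8 / 4) = floor(6) = 6
Q1 = element at index 2 = 14
Q3 = element at index 6 = 77
IQR = 77 - 14 = 63
Final answer: 63


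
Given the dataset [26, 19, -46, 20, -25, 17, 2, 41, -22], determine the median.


First, sort the list: [-46, -25, -22, 2, 17, 19, 20, 26, 41]
The list has 9 elements (odd count).
The middle index is 4 (0-based), and the element there is 17.
Final answer: 17


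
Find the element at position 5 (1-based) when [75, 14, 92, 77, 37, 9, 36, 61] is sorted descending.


Sort descending: [92, 77, 75, 61, 37, 36, 14, 9]
The 5th element (1-indexed) is at index 4.
Value = 37
Final answer: 37


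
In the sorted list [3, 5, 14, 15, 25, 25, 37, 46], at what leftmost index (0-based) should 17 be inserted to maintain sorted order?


List is sorted: [3, 5, 14, 15, 25, 25, 37, 46]
We need the leftmost position where 17 can be inserted, i.e. the first index whose element is >= 17 (or the end of the list if none is).
Binary search with low=0, high=8 (0-based indices):
  low=0, high=8, mid=4: a[4]=25 >= 17, so high = 4
  low=0, high=4, mid=2: a[2]=14 < 17, so low = 3
  low=3, high=4, mid=3: a[3]=15 < 17, so low = 4
Now low = high = 4, so the insertion index is 4.
Final answer: 4


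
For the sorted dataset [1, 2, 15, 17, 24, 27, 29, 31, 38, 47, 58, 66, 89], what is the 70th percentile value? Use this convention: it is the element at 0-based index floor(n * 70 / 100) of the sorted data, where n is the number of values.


The dataset has n = 13 elements.
Index = floor(13 * 70 / 100) = floor(910 / 100) = floor(9.1) = 9
Counting from index 0 in the sorted data, the element at index 9 is 47.
Final answer: 47


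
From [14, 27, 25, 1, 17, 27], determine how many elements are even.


Check each element:
  14 is even
  27 is odd
  25 is odd
  1 is odd
  17 is odd
  27 is odd
Evens: [14]
Count of evens = 1
Final answer: 1


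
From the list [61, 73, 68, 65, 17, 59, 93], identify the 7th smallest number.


Sort ascending: [17, 59, 61, 65, 68, 73, 93]
The 7th element (1-indexed) is at index 6.
Value = 93
Final answer: 93


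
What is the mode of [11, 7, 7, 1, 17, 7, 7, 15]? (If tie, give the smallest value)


Count the frequency of each value:
  1 appears 1 time(s)
  7 appears 4 time(s)
  11 appears 1 time(s)
  15 appears 1 time(s)
  17 appears 1 time(s)
Maximum frequency is 4.
Only 7 reaches that frequency, so it is the mode.
Final answer: 7


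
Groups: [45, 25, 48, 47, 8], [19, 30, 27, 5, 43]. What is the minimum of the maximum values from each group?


Find max of each group:
  Group 1: [45, 25, 48, 47, 8] -> max = 48
  Group 2: [19, 30, 27, 5, 43] -> max = 43
Maxes: [48, 43]
Minimum of maxes = 43
Final answer: 43


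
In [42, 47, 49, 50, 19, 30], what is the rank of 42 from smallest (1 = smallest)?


Sort ascending: [19, 30, 42, 47, 49, 50]
Find 42 in the sorted list.
42 is at position 3 (1-indexed).
Final answer: 3


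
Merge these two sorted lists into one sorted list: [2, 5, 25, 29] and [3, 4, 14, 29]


List A: [2, 5, 25, 29]
List B: [3, 4, 14, 29]
Repeatedly compare the front elements and take the smaller:
  2 vs 3 -> take 2
  5 vs 3 -> take 3
  5 vs 4 -> take 4
  5 vs 14 -> take 5
  25 vs 14 -> take 14
  25 vs 29 -> take 25
  29 vs 29 -> take 29
  A is exhausted; append the rest of B: [29]
Final answer: [2, 3, 4, 5, 14, 25, 29, 29]


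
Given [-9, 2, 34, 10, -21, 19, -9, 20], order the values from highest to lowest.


Original list: [-9, 2, 34, 10, -21, 19, -9, 20]
Repeatedly take the largest remaining element:
  Remaining [-9, 2, 34, 10, -21, 19, -9, 20] -> largest is 34
  Remaining [-9, 2, 10, -21, 19, -9, 20] -> largest is 20
  Remaining [-9, 2, 10, -21, 19, -9] -> largest is 19
  Remaining [-9, 2, 10, -21, -9] -> largest is 10
  Remaining [-9, 2, -21, -9] -> largest is 2
  Remaining [-9, -21, -9] -> largest is -9
  Remaining [-21, -9] -> largest is -9
  Remaining [-21] -> largest is -21
Collecting the picks in order gives the descending list.
Final answer: [34, 20, 19, 10, 2, -9, -9, -21]


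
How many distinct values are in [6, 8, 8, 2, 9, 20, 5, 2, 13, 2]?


List all unique values:
Distinct values: [2, 5, 6, 8, 9, 13, 20]
Count = 7
Final answer: 7


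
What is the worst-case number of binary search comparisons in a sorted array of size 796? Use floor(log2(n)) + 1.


Binary search halves the search space each step.
Maximum comparisons = floor(log2(796)) + 1
log2(796) = 9.6366
floor(log2(796)) = 9, so 9 + 1 = 10
Final answer: 10


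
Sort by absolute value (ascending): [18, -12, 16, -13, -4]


Compute absolute values:
  |18| = 18
  |-12| = 12
  |16| = 16
  |-13| = 13
  |-4| = 4
Absolute values in increasing order: 4 < 12 < 13 < 16 < 18
Listing the original numbers in that order gives the answer.
Final answer: [-4, -12, -13, 16, 18]


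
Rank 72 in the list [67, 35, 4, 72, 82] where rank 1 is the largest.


Sort descending: [82, 72, 67, 35, 4]
Find 72 in the sorted list.
72 is at position 2.
Final answer: 2


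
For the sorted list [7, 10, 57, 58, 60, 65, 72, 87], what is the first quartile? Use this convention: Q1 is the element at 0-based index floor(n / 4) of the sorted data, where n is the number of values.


The list has n = 8 elements.
Q1 index = floor(8 / 4) = floor(2) = 2
Counting from index 0 in the sorted data, the element at index 2 is 57.
Final answer: 57


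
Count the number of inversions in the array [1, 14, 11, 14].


For each element, count the later elements that are smaller than it:
  1 (index 0): smaller elements after it = [] -> 0
  14 (index 1): smaller elements after it = [11] -> 1
  11 (index 2): smaller elements after it = [] -> 0
Total inversions = 0 + 1 + 0 = 1
Final answer: 1


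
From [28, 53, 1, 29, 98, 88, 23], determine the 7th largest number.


Sort descending: [98, 88, 53, 29, 28, 23, 1]
The 7th element (1-indexed) is at index 6.
Value = 1
Final answer: 1


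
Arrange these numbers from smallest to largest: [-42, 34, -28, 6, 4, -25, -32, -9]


Original list: [-42, 34, -28, 6, 4, -25, -32, -9]
Repeatedly take the smallest remaining element:
  Remaining [-42, 34, -28, 6, 4, -25, -32, -9] -> smallest is -42
  Remaining [34, -28, 6, 4, -25, -32, -9] -> smallest is -32
  Remaining [34, -28, 6, 4, -25, -9] -> smallest is -28
  Remaining [34, 6, 4, -25, -9] -> smallest is -25
  Remaining [34, 6, 4, -9] -> smallest is -9
  Remaining [34, 6, 4] -> smallest is 4
  Remaining [34, 6] -> smallest is 6
  Remaining [34] -> smallest is 34
Collecting the picks in order gives the sorted list.
Final answer: [-42, -32, -28, -25, -9, 4, 6, 34]


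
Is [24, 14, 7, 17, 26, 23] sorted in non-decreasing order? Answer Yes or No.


Check consecutive pairs:
  24 <= 14? False
  14 <= 7? False
  7 <= 17? True
  17 <= 26? True
  26 <= 23? False
3 consecutive pair(s) are out of order, so the list is not sorted.
Final answer: No


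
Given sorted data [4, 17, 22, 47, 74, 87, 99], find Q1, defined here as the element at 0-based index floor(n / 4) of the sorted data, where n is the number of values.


The list has n = 7 elements.
Q1 index = floor(7 / 4) = floor(1.75) = 1
Counting from index 0 in the sorted data, the element at index 1 is 17.
Final answer: 17


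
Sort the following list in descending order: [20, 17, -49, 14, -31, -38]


Original list: [20, 17, -49, 14, -31, -38]
Repeatedly take the largest remaining element:
  Remaining [20, 17, -49, 14, -31, -38] -> largest is 20
  Remaining [17, -49, 14, -31, -38] -> largest is 17
  Remaining [-49, 14, -31, -38] -> largest is 14
  Remaining [-49, -31, -38] -> largest is -31
  Remaining [-49, -38] -> largest is -38
  Remaining [-49] -> largest is -49
Collecting the picks in order gives the descending list.
Final answer: [20, 17, 14, -31, -38, -49]


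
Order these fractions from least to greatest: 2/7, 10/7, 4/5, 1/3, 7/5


Convert to decimal for comparison:
  2/7 = 0.2857
  10/7 = 1.4286
  4/5 = 0.8
  1/3 = 0.3333
  7/5 = 1.4
Decimals in increasing order: 0.2857 < 0.3333 < 0.8 < 1.4 < 1.4286
Writing each back as its fraction gives the sorted order.
Final answer: 2/7, 1/3, 4/5, 7/5, 10/7


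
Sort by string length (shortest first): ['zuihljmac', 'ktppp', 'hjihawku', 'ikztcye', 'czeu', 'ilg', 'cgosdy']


Compute lengths:
  'zuihljmac' has length 9
  'ktppp' has length 5
  'hjihawku' has length 8
  'ikztcye' has length 7
  'czeu' has length 4
  'ilg' has length 3
  'cgosdy' has length 6
Lengths in increasing order: 3 < 4 < 5 < 6 < 7 < 8 < 9
Listing the words in that order gives the answer.
Final answer: ['ilg', 'czeu', 'ktppp', 'cgosdy', 'ikztcye', 'hjihawku', 'zuihljmac']


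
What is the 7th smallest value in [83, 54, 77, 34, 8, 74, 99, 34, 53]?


Sort ascending: [8, 34, 34, 53, 54, 74, 77, 83, 99]
The 7th element (1-indexed) is at index 6.
Value = 77
Final answer: 77


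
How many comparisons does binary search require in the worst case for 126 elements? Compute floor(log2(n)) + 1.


Binary search halves the search space each step.
Maximum comparisons = floor(log2(126)) + 1
log2(126) = 6.9773
floor(log2(126)) = 6, so 6 + 1 = 7
Final answer: 7


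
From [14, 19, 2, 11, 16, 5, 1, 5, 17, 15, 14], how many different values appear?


List all unique values:
Distinct values: [1, 2, 5, 11, 14, 15, 16, 17, 19]
Count = 9
Final answer: 9


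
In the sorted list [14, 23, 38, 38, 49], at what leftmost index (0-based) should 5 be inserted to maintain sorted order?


List is sorted: [14, 23, 38, 38, 49]
We need the leftmost position where 5 can be inserted, i.e. the first index whose element is >= 5 (or the end of the list if none is).
Binary search with low=0, high=5 (0-based indices):
  low=0, high=5, mid=2: a[2]=38 >= 5, so high = 2
  low=0, high=2, mid=1: a[1]=23 >= 5, so high = 1
  low=0, high=1, mid=0: a[0]=14 >= 5, so high = 0
Now low = high = 0, so the insertion index is 0.
Final answer: 0


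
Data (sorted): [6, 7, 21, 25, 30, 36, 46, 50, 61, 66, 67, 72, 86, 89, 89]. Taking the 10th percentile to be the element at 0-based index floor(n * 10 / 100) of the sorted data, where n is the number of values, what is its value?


The dataset has n = 15 elements.
Index = floor(15 * 10 / 100) = floor(150 / 100) = floor(1.5) = 1
Counting from index 0 in the sorted data, the element at index 1 is 7.
Final answer: 7


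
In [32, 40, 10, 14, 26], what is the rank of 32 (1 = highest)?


Sort descending: [40, 32, 26, 14, 10]
Find 32 in the sorted list.
32 is at position 2.
Final answer: 2


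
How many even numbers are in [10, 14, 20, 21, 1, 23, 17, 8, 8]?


Check each element:
  10 is even
  14 is even
  20 is even
  21 is odd
  1 is odd
  23 is odd
  17 is odd
  8 is even
  8 is even
Evens: [10, 14, 20, 8, 8]
Count of evens = 5
Final answer: 5


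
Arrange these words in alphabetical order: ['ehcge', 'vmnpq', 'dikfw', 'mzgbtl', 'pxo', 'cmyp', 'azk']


Compare strings character by character (the first differing letter decides):
  'azk' < 'cmyp' since 'a' < 'c' at position 1
  'cmyp' < 'dikfw' since 'c' < 'd' at position 1
  'dikfw' < 'ehcge' since 'd' < 'e' at position 1
  'ehcge' < 'mzgbtl' since 'e' < 'm' at position 1
  'mzgbtl' < 'pxo' since 'm' < 'p' at position 1
  'pxo' < 'vmnpq' since 'p' < 'v' at position 1
Chaining these comparisons gives the alphabetical order.
Final answer: ['azk', 'cmyp', 'dikfw', 'ehcge', 'mzgbtl', 'pxo', 'vmnpq']


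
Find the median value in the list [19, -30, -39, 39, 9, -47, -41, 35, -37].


First, sort the list: [-47, -41, -39, -37, -30, 9, 19, 35, 39]
The list has 9 elements (odd count).
The middle index is 4 (0-based), and the element there is -30.
Final answer: -30


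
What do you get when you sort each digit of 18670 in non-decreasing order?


The number 18670 has digits: 1, 8, 6, 7, 0
Sorted: 0, 1, 6, 7, 8
Joining the sorted digits gives the result.
Final answer: 01678


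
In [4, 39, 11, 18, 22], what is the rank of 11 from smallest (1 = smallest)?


Sort ascending: [4, 11, 18, 22, 39]
Find 11 in the sorted list.
11 is at position 2 (1-indexed).
Final answer: 2


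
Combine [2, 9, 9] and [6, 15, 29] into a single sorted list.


List A: [2, 9, 9]
List B: [6, 15, 29]
Repeatedly compare the front elements and take the smaller:
  2 vs 6 -> take 2
  9 vs 6 -> take 6
  9 vs 15 -> take 9
  9 vs 15 -> take 9
  A is exhausted; append the rest of B: [15, 29]
Final answer: [2, 6, 9, 9, 15, 29]


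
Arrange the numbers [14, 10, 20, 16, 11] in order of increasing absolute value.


Compute absolute values:
  |14| = 14
  |10| = 10
  |20| = 20
  |16| = 16
  |11| = 11
Absolute values in increasing order: 10 < 11 < 14 < 16 < 20
Listing the original numbers in that order gives the answer.
Final answer: [10, 11, 14, 16, 20]


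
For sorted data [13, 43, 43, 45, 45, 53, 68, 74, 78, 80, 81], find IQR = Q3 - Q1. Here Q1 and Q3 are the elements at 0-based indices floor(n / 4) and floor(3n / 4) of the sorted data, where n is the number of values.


The data has n = 11 elements.
Q1 index = floor(11 / 4) = floor(2.75) = 2; Q3 index = floor(3 * 11 / 4) = floor(8.25) = 8
Q1 = element at index 2 = 43
Q3 = element at index 8 = 78
IQR = 78 - 43 = 35
Final answer: 35


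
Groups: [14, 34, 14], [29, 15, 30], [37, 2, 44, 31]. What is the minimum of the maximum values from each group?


Find max of each group:
  Group 1: [14, 34, 14] -> max = 34
  Group 2: [29, 15, 30] -> max = 30
  Group 3: [37, 2, 44, 31] -> max = 44
Maxes: [34, 30, 44]
Minimum of maxes = 30
Final answer: 30


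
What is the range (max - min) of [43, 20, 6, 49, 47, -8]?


Maximum value: 49
Minimum value: -8
Range = 49 - (-8) = 57
Final answer: 57


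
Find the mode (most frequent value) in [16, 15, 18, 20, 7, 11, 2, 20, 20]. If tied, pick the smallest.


Count the frequency of each value:
  2 appears 1 time(s)
  7 appears 1 time(s)
  11 appears 1 time(s)
  15 appears 1 time(s)
  16 appears 1 time(s)
  18 appears 1 time(s)
  20 appears 3 time(s)
Maximum frequency is 3.
Only 20 reaches that frequency, so it is the mode.
Final answer: 20


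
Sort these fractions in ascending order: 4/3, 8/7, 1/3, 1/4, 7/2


Convert to decimal for comparison:
  4/3 = 1.3333
  8/7 = 1.1429
  1/3 = 0.3333
  1/4 = 0.25
  7/2 = 3.5
Decimals in increasing order: 0.25 < 0.3333 < 1.1429 < 1.3333 < 3.5
Writing each back as its fraction gives the sorted order.
Final answer: 1/4, 1/3, 8/7, 4/3, 7/2


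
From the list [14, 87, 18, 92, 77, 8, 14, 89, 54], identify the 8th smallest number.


Sort ascending: [8, 14, 14, 18, 54, 77, 87, 89, 92]
The 8th element (1-indexed) is at index 7.
Value = 89
Final answer: 89


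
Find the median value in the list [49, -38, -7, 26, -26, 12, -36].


First, sort the list: [-38, -36, -26, -7, 12, 26, 49]
The list has 7 elements (odd count).
The middle index is 3 (0-based), and the element there is -7.
Final answer: -7


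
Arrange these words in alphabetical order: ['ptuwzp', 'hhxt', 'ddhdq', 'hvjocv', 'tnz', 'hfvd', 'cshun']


Compare strings character by character (the first differing letter decides):
  'cshun' < 'ddhdq' since 'c' < 'd' at position 1
  'ddhdq' < 'hfvd' since 'd' < 'h' at position 1
  'hfvd' < 'hhxt' since 'f' < 'h' at position 2
  'hhxt' < 'hvjocv' since 'h' < 'v' at position 2
  'hvjocv' < 'ptuwzp' since 'h' < 'p' at position 1
  'ptuwzp' < 'tnz' since 'p' < 't' at position 1
Chaining these comparisons gives the alphabetical order.
Final answer: ['cshun', 'ddhdq', 'hfvd', 'hhxt', 'hvjocv', 'ptuwzp', 'tnz']


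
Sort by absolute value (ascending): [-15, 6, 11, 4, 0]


Compute absolute values:
  |-15| = 15
  |6| = 6
  |11| = 11
  |4| = 4
  |0| = 0
Absolute values in increasing order: 0 < 4 < 6 < 11 < 15
Listing the original numbers in that order gives the answer.
Final answer: [0, 4, 6, 11, -15]


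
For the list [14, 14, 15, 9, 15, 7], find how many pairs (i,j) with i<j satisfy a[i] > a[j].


For each element, count the later elements that are smaller than it:
  14 (index 0): smaller elements after it = [9, 7] -> 2
  14 (index 1): smaller elements after it = [9, 7] -> 2
  15 (index 2): smaller elements after it = [9, 7] -> 2
  9 (index 3): smaller elements after it = [7] -> 1
  15 (index 4): smaller elements after it = [7] -> 1
Total inversions = 2 + 2 + 2 + 1 + 1 = 8
Final answer: 8


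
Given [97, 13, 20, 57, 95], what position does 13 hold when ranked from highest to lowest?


Sort descending: [97, 95, 57, 20, 13]
Find 13 in the sorted list.
13 is at position 5.
Final answer: 5


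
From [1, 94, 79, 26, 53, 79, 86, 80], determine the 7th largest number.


Sort descending: [94, 86, 80, 79, 79, 53, 26, 1]
The 7th element (1-indexed) is at index 6.
Value = 26
Final answer: 26


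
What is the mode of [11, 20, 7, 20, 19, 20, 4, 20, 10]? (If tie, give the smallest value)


Count the frequency of each value:
  4 appears 1 time(s)
  7 appears 1 time(s)
  10 appears 1 time(s)
  11 appears 1 time(s)
  19 appears 1 time(s)
  20 appears 4 time(s)
Maximum frequency is 4.
Only 20 reaches that frequency, so it is the mode.
Final answer: 20


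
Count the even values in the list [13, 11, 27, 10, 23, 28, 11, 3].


Check each element:
  13 is odd
  11 is odd
  27 is odd
  10 is even
  23 is odd
  28 is even
  11 is odd
  3 is odd
Evens: [10, 28]
Count of evens = 2
Final answer: 2


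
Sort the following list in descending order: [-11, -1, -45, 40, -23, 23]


Original list: [-11, -1, -45, 40, -23, 23]
Repeatedly take the largest remaining element:
  Remaining [-11, -1, -45, 40, -23, 23] -> largest is 40
  Remaining [-11, -1, -45, -23, 23] -> largest is 23
  Remaining [-11, -1, -45, -23] -> largest is -1
  Remaining [-11, -45, -23] -> largest is -11
  Remaining [-45, -23] -> largest is -23
  Remaining [-45] -> largest is -45
Collecting the picks in order gives the descending list.
Final answer: [40, 23, -1, -11, -23, -45]


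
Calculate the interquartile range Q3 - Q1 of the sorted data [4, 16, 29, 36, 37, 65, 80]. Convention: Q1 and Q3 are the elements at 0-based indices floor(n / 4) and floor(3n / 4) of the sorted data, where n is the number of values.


The data has n = 7 elements.
Q1 index = floor(7 / 4) = floor(1.75) = 1; Q3 index = floor(3 * 7 / 4) = floor(5.25) = 5
Q1 = element at index 1 = 16
Q3 = element at index 5 = 65
IQR = 65 - 16 = 49
Final answer: 49


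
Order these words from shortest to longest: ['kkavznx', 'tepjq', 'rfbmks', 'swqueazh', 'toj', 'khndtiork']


Compute lengths:
  'kkavznx' has length 7
  'tepjq' has length 5
  'rfbmks' has length 6
  'swqueazh' has length 8
  'toj' has length 3
  'khndtiork' has length 9
Lengths in increasing order: 3 < 5 < 6 < 7 < 8 < 9
Listing the words in that order gives the answer.
Final answer: ['toj', 'tepjq', 'rfbmks', 'kkavznx', 'swqueazh', 'khndtiork']


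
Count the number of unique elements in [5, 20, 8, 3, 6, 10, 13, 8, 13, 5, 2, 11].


List all unique values:
Distinct values: [2, 3, 5, 6, 8, 10, 11, 13, 20]
Count = 9
Final answer: 9


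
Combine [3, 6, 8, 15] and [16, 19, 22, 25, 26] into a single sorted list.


List A: [3, 6, 8, 15]
List B: [16, 19, 22, 25, 26]
Repeatedly compare the front elements and take the smaller:
  3 vs 16 -> take 3
  6 vs 16 -> take 6
  8 vs 16 -> take 8
  15 vs 16 -> take 15
  A is exhausted; append the rest of B: [16, 19, 22, 25, 26]
Final answer: [3, 6, 8, 15, 16, 19, 22, 25, 26]


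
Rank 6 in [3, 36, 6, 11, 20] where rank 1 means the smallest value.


Sort ascending: [3, 6, 11, 20, 36]
Find 6 in the sorted list.
6 is at position 2 (1-indexed).
Final answer: 2
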